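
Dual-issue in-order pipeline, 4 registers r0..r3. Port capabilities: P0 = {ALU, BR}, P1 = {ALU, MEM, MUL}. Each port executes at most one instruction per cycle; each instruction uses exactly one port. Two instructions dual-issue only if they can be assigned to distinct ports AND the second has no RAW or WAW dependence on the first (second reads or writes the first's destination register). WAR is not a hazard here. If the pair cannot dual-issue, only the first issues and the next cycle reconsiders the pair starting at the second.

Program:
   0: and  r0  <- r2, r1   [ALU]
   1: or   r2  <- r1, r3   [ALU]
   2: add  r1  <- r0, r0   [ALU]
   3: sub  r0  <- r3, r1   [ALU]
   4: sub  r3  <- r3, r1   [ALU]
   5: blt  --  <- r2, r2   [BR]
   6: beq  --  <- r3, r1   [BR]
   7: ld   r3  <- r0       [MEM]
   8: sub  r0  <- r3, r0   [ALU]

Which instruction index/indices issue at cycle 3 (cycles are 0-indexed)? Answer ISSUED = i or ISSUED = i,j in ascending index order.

  cy0 -> i0&i1 (and/or) 2-wide
  cy1 -> i2 (add) RAW r1
  cy2 -> i3&i4 (sub/sub) 2-wide
  cy3 -> i5 (blt) no-port BR/BR
  cy4 -> i6&i7 (beq/ld) 2-wide
  cy5 -> i8 (sub) tail

ISSUED = 5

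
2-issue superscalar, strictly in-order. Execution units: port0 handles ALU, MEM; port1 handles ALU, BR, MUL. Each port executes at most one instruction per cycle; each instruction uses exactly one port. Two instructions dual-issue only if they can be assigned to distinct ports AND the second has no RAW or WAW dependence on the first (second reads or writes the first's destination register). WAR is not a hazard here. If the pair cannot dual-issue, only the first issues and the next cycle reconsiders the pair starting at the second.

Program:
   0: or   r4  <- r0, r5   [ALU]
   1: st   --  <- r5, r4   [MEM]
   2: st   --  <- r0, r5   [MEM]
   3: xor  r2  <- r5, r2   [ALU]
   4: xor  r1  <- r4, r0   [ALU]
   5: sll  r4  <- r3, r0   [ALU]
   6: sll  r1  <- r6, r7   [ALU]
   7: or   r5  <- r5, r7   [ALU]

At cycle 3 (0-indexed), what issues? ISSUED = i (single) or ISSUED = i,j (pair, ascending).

#0 head=0: or.ALU i0 RAW r4
#1 head=1: st.MEM i1 no-port MEM/MEM
#2 head=2: st.MEM xor.ALU i2,i3 pair
#3 head=4: xor.ALU sll.ALU i4,i5 pair
#4 head=6: sll.ALU or.ALU i6,i7 pair

ISSUED = 4,5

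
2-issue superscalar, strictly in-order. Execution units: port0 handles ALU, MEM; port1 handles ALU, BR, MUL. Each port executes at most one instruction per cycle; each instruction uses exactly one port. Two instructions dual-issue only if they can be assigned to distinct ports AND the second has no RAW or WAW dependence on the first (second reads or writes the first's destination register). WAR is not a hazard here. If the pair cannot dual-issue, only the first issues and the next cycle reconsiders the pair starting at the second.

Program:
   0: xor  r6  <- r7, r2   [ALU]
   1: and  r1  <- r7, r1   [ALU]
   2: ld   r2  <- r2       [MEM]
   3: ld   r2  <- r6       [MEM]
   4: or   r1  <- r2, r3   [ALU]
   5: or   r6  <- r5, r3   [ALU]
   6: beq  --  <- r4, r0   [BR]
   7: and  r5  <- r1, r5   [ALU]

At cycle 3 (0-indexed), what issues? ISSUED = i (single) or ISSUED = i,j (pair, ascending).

ISSUED = 4,5

t=0 i0,i1:xor.ALU and.ALU ; 2-wide
t=1 i2:ld.MEM ; no-port MEM/MEM
t=2 i3:ld.MEM ; RAW r2
t=3 i4,i5:or.ALU or.ALU ; 2-wide
t=4 i6,i7:beq.BR and.ALU ; 2-wide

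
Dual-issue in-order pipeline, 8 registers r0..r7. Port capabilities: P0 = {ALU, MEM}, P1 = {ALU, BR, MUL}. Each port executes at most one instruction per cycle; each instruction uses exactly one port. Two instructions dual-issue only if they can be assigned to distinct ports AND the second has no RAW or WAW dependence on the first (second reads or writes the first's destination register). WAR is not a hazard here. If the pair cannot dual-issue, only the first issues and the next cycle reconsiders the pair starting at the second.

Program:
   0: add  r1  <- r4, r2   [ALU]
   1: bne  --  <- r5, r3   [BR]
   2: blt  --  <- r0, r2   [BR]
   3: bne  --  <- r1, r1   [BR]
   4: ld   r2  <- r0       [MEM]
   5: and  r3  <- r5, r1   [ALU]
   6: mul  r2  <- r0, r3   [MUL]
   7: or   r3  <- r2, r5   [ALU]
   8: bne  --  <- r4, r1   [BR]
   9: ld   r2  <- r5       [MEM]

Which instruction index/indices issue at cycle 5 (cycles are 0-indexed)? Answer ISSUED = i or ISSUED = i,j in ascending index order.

#0 head=0: add;bne i0&i1 pair
#1 head=2: blt i2 no-port BR/BR
#2 head=3: bne;ld i3&i4 pair
#3 head=5: and i5 RAW r3
#4 head=6: mul i6 RAW r2
#5 head=7: or;bne i7&i8 pair
#6 head=9: ld i9 tail

ISSUED = 7,8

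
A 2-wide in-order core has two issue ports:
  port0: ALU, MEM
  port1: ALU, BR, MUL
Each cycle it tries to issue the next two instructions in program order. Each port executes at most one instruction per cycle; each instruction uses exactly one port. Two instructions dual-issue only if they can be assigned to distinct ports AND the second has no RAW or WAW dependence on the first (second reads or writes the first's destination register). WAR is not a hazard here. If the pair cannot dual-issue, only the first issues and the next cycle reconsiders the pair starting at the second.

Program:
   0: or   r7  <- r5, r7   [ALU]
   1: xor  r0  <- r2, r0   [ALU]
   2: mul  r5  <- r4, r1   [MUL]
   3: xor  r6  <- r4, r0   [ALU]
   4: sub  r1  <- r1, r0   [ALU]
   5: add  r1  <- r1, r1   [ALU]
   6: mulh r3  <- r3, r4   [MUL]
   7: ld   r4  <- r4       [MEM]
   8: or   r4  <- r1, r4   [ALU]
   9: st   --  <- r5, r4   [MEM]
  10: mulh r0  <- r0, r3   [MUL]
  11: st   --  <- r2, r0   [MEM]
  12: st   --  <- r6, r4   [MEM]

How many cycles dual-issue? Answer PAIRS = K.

PAIRS = 4

c0: i0+i1 or.ALU/xor.ALU  2-wide
c1: i2+i3 mul.MUL/xor.ALU  2-wide
c2: i4 sub.ALU  RAW+WAW r1
c3: i5+i6 add.ALU/mulh.MUL  2-wide
c4: i7 ld.MEM  RAW+WAW r4
c5: i8 or.ALU  RAW r4
c6: i9+i10 st.MEM/mulh.MUL  2-wide
c7: i11 st.MEM  no-port MEM/MEM
c8: i12 st.MEM  tail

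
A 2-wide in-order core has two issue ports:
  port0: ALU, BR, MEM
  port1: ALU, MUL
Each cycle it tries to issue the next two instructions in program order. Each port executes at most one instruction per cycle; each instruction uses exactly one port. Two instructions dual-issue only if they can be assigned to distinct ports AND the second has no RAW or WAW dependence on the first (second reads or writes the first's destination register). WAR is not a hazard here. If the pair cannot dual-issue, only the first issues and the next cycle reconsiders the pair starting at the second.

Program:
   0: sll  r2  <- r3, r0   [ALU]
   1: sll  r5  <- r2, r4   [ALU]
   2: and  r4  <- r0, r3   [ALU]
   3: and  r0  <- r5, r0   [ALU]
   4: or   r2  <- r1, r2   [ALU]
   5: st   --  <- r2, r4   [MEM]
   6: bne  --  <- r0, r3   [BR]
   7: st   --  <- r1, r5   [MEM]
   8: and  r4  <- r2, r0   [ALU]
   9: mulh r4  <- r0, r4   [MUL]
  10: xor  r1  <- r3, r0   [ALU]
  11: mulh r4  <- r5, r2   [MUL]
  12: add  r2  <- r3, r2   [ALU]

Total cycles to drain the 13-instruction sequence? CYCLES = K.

CYCLES = 8

#0 head=0: sll i0 RAW r2
#1 head=1: sll+and i1,i2 2-wide
#2 head=3: and+or i3,i4 2-wide
#3 head=5: st i5 no-port MEM/BR
#4 head=6: bne i6 no-port BR/MEM
#5 head=7: st+and i7,i8 2-wide
#6 head=9: mulh+xor i9,i10 2-wide
#7 head=11: mulh+add i11,i12 2-wide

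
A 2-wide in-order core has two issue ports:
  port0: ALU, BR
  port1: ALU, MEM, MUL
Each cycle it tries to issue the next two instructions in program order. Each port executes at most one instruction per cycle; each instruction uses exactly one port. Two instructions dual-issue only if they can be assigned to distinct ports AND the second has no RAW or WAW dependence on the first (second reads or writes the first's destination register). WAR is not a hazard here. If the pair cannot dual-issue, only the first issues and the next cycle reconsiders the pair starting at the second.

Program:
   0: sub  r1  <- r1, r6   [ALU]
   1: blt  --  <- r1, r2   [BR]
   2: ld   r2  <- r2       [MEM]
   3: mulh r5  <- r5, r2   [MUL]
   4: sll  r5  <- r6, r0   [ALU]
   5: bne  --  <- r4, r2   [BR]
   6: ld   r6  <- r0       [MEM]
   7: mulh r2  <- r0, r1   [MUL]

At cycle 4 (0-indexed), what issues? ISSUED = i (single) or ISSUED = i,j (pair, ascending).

t=0 i0:sub.ALU ; RAW r1
t=1 i1,i2:blt.BR;ld.MEM ; dual
t=2 i3:mulh.MUL ; WAW r5
t=3 i4,i5:sll.ALU;bne.BR ; dual
t=4 i6:ld.MEM ; no-port MEM/MUL
t=5 i7:mulh.MUL ; tail

ISSUED = 6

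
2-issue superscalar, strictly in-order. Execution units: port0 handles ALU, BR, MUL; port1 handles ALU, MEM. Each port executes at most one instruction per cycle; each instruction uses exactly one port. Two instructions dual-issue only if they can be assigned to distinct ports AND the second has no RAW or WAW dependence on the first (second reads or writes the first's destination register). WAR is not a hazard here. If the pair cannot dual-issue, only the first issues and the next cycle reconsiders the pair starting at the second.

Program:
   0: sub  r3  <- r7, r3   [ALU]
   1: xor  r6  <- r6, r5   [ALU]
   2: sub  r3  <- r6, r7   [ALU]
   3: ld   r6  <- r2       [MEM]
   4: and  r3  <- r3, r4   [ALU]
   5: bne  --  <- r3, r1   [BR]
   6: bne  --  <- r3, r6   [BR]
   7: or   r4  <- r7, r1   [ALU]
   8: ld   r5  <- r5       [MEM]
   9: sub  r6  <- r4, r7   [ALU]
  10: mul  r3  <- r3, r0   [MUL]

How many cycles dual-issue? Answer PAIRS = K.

[0] i0,i1  sub xor  -- dual
[1] i2,i3  sub ld  -- dual
[2] i4  and  -- RAW r3
[3] i5  bne  -- no-port BR/BR
[4] i6,i7  bne or  -- dual
[5] i8,i9  ld sub  -- dual
[6] i10  mul  -- tail

PAIRS = 4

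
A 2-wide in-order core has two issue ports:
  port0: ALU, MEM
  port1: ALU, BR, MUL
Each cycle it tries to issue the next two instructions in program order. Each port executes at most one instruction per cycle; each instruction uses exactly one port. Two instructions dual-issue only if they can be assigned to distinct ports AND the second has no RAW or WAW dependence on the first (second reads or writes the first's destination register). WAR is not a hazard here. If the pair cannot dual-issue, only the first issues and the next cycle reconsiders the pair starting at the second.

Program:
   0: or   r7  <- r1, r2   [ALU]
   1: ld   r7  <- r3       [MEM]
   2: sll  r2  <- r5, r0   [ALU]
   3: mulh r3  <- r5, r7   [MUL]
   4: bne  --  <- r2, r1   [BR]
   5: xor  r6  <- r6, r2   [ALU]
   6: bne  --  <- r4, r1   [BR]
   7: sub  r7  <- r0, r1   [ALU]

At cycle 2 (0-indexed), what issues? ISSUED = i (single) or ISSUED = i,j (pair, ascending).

c0: i0 or  WAW r7
c1: i1&i2 ld/sll  2-wide
c2: i3 mulh  no-port MUL/BR
c3: i4&i5 bne/xor  2-wide
c4: i6&i7 bne/sub  2-wide

ISSUED = 3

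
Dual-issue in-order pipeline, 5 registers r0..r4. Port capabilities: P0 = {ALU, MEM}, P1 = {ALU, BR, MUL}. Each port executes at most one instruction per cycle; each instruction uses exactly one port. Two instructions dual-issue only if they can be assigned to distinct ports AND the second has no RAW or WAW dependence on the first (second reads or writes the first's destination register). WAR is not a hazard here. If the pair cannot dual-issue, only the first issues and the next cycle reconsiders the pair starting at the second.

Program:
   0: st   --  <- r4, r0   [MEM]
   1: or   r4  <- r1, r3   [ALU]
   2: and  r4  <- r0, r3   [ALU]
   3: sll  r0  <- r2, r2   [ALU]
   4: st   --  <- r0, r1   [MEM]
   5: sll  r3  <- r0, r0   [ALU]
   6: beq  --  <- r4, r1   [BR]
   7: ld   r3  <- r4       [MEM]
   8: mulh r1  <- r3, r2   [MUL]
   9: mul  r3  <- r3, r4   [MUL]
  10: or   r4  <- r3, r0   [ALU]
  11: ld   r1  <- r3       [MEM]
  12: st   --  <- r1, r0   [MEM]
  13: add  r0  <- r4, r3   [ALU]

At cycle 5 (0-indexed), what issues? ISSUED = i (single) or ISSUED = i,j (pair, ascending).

ISSUED = 9

  cy0 -> i0+i1 (st or) pair
  cy1 -> i2+i3 (and sll) pair
  cy2 -> i4+i5 (st sll) pair
  cy3 -> i6+i7 (beq ld) pair
  cy4 -> i8 (mulh) no-port MUL/MUL
  cy5 -> i9 (mul) RAW r3
  cy6 -> i10+i11 (or ld) pair
  cy7 -> i12+i13 (st add) pair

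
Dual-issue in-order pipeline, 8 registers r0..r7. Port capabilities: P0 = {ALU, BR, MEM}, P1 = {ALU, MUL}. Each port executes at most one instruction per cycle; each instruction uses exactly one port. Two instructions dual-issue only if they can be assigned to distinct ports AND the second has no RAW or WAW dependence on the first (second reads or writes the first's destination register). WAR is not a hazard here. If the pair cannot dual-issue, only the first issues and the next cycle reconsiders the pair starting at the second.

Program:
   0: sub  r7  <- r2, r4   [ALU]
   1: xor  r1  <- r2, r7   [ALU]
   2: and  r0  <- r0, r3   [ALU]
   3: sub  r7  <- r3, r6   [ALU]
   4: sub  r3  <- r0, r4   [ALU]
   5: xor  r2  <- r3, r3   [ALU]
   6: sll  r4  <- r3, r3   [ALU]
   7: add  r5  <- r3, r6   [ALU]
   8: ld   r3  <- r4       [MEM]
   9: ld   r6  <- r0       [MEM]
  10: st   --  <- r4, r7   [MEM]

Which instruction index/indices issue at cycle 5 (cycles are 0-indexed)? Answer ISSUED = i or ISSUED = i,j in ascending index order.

ISSUED = 9

#0 head=0: sub i0 RAW r7
#1 head=1: xor and i1,i2 dual
#2 head=3: sub sub i3,i4 dual
#3 head=5: xor sll i5,i6 dual
#4 head=7: add ld i7,i8 dual
#5 head=9: ld i9 no-port MEM/MEM
#6 head=10: st i10 tail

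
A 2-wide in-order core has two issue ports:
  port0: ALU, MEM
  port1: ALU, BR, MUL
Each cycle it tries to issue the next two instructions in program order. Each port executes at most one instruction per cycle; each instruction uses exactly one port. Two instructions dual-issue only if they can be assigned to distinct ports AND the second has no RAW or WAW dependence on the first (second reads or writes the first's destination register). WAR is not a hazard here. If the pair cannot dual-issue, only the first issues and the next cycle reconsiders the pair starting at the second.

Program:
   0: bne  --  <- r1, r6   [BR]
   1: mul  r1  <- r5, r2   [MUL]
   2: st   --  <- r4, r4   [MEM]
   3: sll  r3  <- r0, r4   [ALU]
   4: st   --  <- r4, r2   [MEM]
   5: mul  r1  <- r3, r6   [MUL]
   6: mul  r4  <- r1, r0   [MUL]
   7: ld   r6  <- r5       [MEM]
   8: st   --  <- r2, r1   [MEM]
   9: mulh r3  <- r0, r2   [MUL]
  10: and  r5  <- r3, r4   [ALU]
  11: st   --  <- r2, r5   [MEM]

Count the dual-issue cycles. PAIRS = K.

PAIRS = 4

#0 head=0: bne.BR i0 no-port BR/MUL
#1 head=1: mul.MUL/st.MEM i1/i2 dual
#2 head=3: sll.ALU/st.MEM i3/i4 dual
#3 head=5: mul.MUL i5 no-port MUL/MUL
#4 head=6: mul.MUL/ld.MEM i6/i7 dual
#5 head=8: st.MEM/mulh.MUL i8/i9 dual
#6 head=10: and.ALU i10 RAW r5
#7 head=11: st.MEM i11 tail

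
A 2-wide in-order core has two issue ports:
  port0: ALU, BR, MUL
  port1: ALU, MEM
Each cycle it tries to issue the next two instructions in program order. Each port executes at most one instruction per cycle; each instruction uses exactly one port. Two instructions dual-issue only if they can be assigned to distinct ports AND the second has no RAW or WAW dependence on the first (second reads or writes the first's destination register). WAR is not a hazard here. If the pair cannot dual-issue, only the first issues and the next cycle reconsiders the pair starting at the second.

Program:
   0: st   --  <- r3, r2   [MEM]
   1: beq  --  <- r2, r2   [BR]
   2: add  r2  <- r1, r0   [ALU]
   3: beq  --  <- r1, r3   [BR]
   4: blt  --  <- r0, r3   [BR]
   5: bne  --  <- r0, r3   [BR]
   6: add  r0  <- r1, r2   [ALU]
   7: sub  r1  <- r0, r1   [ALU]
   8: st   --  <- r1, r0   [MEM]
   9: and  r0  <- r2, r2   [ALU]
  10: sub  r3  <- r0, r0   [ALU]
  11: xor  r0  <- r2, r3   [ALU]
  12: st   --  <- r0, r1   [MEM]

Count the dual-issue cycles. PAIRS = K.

PAIRS = 4

  cy0 -> i0&i1 (st;beq) pair
  cy1 -> i2&i3 (add;beq) pair
  cy2 -> i4 (blt) no-port BR/BR
  cy3 -> i5&i6 (bne;add) pair
  cy4 -> i7 (sub) RAW r1
  cy5 -> i8&i9 (st;and) pair
  cy6 -> i10 (sub) RAW r3
  cy7 -> i11 (xor) RAW r0
  cy8 -> i12 (st) tail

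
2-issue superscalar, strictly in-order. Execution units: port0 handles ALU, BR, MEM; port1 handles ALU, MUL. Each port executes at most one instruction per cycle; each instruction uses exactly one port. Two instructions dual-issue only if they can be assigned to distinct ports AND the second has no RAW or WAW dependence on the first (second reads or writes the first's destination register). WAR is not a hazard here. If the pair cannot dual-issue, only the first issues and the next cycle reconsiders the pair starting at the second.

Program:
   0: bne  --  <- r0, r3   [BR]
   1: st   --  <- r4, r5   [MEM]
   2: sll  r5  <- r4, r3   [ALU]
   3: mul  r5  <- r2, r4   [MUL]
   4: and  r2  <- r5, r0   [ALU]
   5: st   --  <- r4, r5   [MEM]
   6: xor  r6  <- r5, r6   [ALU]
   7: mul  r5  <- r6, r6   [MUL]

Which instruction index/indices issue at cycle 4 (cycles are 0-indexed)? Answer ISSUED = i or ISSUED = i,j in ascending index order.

ISSUED = 6

c0: i0 bne  no-port BR/MEM
c1: i1+i2 st+sll  2-wide
c2: i3 mul  RAW r5
c3: i4+i5 and+st  2-wide
c4: i6 xor  RAW r6
c5: i7 mul  tail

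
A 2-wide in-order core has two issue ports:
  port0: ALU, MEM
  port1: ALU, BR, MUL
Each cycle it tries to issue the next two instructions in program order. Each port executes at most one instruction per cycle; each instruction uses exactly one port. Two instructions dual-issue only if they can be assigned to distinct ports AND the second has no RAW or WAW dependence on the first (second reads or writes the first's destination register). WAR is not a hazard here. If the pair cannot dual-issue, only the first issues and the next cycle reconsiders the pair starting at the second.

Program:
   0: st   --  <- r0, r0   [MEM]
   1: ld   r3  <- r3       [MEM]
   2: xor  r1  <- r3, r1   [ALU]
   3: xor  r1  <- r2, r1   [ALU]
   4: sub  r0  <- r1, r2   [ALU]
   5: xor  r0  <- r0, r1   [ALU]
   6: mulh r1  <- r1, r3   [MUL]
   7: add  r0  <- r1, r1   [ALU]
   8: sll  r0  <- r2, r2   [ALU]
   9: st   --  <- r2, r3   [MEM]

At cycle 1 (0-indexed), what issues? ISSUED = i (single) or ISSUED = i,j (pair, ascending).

ISSUED = 1

0. st.MEM @i0  | no-port MEM/MEM
1. ld.MEM @i1  | RAW r3
2. xor.ALU @i2  | RAW+WAW r1
3. xor.ALU @i3  | RAW r1
4. sub.ALU @i4  | RAW+WAW r0
5. xor.ALU mulh.MUL @i5&i6  | dual
6. add.ALU @i7  | WAW r0
7. sll.ALU st.MEM @i8&i9  | dual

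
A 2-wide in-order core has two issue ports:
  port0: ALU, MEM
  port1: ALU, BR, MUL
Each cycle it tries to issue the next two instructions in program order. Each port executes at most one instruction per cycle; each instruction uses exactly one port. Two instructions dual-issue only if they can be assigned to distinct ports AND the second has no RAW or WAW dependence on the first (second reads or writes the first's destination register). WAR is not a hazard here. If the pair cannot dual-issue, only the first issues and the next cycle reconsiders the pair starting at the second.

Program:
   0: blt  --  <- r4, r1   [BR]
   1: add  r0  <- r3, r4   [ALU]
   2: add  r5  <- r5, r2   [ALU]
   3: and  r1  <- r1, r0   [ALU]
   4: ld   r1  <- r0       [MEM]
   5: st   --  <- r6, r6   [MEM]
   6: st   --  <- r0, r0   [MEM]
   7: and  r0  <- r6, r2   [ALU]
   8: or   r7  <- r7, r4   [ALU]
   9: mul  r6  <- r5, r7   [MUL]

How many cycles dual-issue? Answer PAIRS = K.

PAIRS = 3

0. blt.BR add.ALU @i0+i1  | 2-wide
1. add.ALU and.ALU @i2+i3  | 2-wide
2. ld.MEM @i4  | no-port MEM/MEM
3. st.MEM @i5  | no-port MEM/MEM
4. st.MEM and.ALU @i6+i7  | 2-wide
5. or.ALU @i8  | RAW r7
6. mul.MUL @i9  | tail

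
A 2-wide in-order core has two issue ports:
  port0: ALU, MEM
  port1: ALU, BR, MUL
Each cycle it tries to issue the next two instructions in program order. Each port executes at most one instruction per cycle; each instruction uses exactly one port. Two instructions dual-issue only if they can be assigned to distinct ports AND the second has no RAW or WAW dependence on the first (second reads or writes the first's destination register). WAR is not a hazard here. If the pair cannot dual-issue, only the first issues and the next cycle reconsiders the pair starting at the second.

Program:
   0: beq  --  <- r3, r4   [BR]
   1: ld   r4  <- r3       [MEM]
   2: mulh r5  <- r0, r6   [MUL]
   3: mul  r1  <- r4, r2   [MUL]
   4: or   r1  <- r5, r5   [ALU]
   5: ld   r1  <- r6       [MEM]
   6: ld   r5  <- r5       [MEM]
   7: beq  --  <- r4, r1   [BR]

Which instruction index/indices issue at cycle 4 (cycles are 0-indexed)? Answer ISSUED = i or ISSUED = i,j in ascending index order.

[0] i0&i1  beq+ld  -- pair
[1] i2  mulh  -- no-port MUL/MUL
[2] i3  mul  -- WAW r1
[3] i4  or  -- WAW r1
[4] i5  ld  -- no-port MEM/MEM
[5] i6&i7  ld+beq  -- pair

ISSUED = 5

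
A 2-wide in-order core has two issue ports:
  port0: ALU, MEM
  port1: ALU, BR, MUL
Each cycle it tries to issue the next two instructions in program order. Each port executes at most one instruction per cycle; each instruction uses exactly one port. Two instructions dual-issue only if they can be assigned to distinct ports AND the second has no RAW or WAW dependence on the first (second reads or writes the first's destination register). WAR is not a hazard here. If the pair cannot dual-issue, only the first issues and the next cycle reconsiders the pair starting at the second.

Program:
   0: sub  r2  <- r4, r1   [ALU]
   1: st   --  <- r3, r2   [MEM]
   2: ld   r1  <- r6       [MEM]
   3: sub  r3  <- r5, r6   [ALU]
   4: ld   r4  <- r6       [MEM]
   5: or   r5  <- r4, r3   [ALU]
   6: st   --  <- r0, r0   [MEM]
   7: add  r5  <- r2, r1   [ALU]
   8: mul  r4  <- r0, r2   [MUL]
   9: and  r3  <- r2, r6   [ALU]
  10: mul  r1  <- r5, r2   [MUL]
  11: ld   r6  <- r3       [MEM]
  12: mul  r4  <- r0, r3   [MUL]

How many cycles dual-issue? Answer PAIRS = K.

[0] i0  sub  -- RAW r2
[1] i1  st  -- no-port MEM/MEM
[2] i2,i3  ld+sub  -- dual
[3] i4  ld  -- RAW r4
[4] i5,i6  or+st  -- dual
[5] i7,i8  add+mul  -- dual
[6] i9,i10  and+mul  -- dual
[7] i11,i12  ld+mul  -- dual

PAIRS = 5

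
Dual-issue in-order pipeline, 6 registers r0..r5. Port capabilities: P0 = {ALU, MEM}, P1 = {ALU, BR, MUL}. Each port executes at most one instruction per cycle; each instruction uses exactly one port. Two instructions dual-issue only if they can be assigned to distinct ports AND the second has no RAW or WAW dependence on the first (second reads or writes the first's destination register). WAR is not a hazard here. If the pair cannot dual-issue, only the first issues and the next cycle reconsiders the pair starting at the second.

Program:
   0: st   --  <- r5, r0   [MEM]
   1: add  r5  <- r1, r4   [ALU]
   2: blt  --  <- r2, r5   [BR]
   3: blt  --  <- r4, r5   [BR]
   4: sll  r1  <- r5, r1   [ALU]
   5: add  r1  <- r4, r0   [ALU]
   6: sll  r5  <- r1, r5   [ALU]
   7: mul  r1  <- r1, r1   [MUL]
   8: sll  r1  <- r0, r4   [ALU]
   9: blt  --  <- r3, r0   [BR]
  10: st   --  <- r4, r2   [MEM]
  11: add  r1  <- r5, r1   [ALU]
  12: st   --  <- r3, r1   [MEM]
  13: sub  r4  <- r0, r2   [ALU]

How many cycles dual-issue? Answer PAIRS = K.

#0 head=0: st;add i0/i1 dual
#1 head=2: blt i2 no-port BR/BR
#2 head=3: blt;sll i3/i4 dual
#3 head=5: add i5 RAW r1
#4 head=6: sll;mul i6/i7 dual
#5 head=8: sll;blt i8/i9 dual
#6 head=10: st;add i10/i11 dual
#7 head=12: st;sub i12/i13 dual

PAIRS = 6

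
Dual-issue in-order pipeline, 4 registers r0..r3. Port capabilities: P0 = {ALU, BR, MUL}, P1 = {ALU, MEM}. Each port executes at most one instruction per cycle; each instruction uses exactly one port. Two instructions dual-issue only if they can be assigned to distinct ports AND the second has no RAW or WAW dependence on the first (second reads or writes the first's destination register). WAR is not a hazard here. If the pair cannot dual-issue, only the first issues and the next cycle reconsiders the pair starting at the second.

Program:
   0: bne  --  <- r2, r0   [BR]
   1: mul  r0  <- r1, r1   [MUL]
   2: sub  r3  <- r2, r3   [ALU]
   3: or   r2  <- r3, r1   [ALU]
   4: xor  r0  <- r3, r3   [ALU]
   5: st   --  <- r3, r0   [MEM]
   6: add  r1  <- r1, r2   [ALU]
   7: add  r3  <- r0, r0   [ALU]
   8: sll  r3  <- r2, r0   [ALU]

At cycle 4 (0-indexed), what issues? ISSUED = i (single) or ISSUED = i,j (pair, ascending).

0. bne.BR @i0  | no-port BR/MUL
1. mul.MUL;sub.ALU @i1,i2  | 2-wide
2. or.ALU;xor.ALU @i3,i4  | 2-wide
3. st.MEM;add.ALU @i5,i6  | 2-wide
4. add.ALU @i7  | WAW r3
5. sll.ALU @i8  | tail

ISSUED = 7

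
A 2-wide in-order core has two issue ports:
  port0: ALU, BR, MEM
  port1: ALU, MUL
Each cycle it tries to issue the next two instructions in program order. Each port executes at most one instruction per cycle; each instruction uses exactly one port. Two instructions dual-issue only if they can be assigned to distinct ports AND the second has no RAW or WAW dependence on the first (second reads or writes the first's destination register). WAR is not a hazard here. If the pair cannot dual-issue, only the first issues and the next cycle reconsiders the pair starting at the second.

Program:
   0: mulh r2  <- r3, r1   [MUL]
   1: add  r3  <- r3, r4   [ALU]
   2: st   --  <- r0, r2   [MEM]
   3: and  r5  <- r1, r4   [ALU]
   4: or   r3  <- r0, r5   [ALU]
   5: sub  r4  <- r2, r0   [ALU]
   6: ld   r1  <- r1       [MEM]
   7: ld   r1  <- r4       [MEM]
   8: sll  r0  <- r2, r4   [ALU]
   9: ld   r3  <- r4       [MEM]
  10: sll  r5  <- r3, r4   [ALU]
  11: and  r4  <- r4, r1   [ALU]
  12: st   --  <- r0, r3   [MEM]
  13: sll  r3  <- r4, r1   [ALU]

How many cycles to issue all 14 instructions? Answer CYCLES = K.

CYCLES = 8

0. mulh.MUL;add.ALU @i0+i1  | dual
1. st.MEM;and.ALU @i2+i3  | dual
2. or.ALU;sub.ALU @i4+i5  | dual
3. ld.MEM @i6  | no-port MEM/MEM
4. ld.MEM;sll.ALU @i7+i8  | dual
5. ld.MEM @i9  | RAW r3
6. sll.ALU;and.ALU @i10+i11  | dual
7. st.MEM;sll.ALU @i12+i13  | dual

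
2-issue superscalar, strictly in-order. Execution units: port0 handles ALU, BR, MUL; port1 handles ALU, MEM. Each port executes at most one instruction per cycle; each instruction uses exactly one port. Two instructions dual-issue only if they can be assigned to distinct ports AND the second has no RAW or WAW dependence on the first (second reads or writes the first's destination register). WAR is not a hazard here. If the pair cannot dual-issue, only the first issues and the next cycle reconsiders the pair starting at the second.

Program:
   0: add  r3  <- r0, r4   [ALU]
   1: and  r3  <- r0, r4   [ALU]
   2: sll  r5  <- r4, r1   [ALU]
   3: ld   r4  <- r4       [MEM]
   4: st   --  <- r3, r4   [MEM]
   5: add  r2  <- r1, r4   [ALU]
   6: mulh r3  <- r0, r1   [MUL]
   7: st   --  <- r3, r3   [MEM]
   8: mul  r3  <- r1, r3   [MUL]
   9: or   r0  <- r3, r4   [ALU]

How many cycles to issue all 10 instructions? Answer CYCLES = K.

CYCLES = 7

0. add @i0  | WAW r3
1. and;sll @i1/i2  | 2-wide
2. ld @i3  | no-port MEM/MEM
3. st;add @i4/i5  | 2-wide
4. mulh @i6  | RAW r3
5. st;mul @i7/i8  | 2-wide
6. or @i9  | tail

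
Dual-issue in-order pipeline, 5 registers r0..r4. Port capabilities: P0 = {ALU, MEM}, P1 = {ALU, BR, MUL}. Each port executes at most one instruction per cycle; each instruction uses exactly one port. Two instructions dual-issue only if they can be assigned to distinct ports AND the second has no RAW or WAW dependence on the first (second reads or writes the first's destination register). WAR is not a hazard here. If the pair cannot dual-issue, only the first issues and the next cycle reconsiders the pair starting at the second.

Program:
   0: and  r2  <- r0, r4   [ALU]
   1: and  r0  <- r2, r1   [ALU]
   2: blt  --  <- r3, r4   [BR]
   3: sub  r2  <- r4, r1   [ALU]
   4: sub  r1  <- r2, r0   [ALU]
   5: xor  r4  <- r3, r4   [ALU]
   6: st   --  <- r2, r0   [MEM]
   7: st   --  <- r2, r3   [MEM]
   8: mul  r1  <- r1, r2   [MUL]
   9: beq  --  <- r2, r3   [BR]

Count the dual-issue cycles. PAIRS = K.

PAIRS = 3

[0] i0  and.ALU  -- RAW r2
[1] i1/i2  and.ALU blt.BR  -- pair
[2] i3  sub.ALU  -- RAW r2
[3] i4/i5  sub.ALU xor.ALU  -- pair
[4] i6  st.MEM  -- no-port MEM/MEM
[5] i7/i8  st.MEM mul.MUL  -- pair
[6] i9  beq.BR  -- tail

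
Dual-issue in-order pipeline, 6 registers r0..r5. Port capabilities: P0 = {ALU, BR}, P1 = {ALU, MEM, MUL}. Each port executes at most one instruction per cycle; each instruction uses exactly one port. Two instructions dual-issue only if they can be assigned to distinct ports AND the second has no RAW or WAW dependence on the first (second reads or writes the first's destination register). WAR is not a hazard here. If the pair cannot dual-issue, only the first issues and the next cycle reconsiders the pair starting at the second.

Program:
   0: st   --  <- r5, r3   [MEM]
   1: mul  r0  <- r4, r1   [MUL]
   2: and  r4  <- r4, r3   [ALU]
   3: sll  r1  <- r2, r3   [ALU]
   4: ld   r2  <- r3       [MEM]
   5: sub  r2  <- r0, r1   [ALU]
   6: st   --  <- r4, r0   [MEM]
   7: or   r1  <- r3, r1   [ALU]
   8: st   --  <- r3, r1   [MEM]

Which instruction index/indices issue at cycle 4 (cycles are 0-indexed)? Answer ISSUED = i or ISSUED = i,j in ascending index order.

c0: i0 st.MEM  no-port MEM/MUL
c1: i1+i2 mul.MUL+and.ALU  2-wide
c2: i3+i4 sll.ALU+ld.MEM  2-wide
c3: i5+i6 sub.ALU+st.MEM  2-wide
c4: i7 or.ALU  RAW r1
c5: i8 st.MEM  tail

ISSUED = 7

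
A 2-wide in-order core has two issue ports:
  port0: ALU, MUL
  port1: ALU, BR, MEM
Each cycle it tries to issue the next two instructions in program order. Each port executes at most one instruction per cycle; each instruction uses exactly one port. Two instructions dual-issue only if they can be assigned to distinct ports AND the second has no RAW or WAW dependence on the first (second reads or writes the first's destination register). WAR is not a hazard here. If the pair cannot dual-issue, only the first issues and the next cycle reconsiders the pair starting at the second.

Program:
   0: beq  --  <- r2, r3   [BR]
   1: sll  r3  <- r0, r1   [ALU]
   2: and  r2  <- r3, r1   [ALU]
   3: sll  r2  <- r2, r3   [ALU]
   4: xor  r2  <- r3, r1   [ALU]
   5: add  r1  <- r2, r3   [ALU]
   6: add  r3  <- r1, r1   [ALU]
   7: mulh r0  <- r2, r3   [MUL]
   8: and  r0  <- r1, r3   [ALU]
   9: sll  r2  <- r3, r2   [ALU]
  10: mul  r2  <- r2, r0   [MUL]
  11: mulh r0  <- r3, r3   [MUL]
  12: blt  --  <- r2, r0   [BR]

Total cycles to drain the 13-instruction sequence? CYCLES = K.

CYCLES = 11

#0 head=0: beq.BR sll.ALU i0/i1 dual
#1 head=2: and.ALU i2 RAW+WAW r2
#2 head=3: sll.ALU i3 WAW r2
#3 head=4: xor.ALU i4 RAW r2
#4 head=5: add.ALU i5 RAW r1
#5 head=6: add.ALU i6 RAW r3
#6 head=7: mulh.MUL i7 WAW r0
#7 head=8: and.ALU sll.ALU i8/i9 dual
#8 head=10: mul.MUL i10 no-port MUL/MUL
#9 head=11: mulh.MUL i11 RAW r0
#10 head=12: blt.BR i12 tail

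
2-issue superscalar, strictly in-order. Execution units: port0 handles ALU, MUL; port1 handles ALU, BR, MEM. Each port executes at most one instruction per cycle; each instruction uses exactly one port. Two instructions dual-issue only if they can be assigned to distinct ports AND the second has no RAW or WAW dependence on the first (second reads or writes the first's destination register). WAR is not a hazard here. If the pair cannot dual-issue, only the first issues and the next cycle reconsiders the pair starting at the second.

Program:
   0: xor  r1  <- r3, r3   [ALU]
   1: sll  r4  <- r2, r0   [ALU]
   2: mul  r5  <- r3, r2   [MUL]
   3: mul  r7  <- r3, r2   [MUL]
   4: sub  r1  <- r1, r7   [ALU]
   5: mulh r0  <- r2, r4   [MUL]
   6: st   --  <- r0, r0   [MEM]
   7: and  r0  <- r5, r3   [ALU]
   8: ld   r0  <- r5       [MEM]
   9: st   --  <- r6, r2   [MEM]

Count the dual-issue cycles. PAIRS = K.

0. xor.ALU+sll.ALU @i0,i1  | dual
1. mul.MUL @i2  | no-port MUL/MUL
2. mul.MUL @i3  | RAW r7
3. sub.ALU+mulh.MUL @i4,i5  | dual
4. st.MEM+and.ALU @i6,i7  | dual
5. ld.MEM @i8  | no-port MEM/MEM
6. st.MEM @i9  | tail

PAIRS = 3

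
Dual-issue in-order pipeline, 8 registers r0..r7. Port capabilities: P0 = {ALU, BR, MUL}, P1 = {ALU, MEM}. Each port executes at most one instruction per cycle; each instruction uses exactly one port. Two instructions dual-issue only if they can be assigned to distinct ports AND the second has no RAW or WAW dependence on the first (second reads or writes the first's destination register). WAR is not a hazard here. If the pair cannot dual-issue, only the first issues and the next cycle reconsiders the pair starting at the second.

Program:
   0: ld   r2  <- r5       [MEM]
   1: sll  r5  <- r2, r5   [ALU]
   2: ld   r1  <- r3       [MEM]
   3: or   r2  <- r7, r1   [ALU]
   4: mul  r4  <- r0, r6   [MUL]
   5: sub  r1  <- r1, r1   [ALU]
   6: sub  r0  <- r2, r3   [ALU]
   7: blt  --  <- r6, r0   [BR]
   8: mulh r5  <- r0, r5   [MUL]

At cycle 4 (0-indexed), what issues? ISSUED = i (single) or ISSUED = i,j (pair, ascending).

ISSUED = 7

#0 head=0: ld.MEM i0 RAW r2
#1 head=1: sll.ALU/ld.MEM i1/i2 pair
#2 head=3: or.ALU/mul.MUL i3/i4 pair
#3 head=5: sub.ALU/sub.ALU i5/i6 pair
#4 head=7: blt.BR i7 no-port BR/MUL
#5 head=8: mulh.MUL i8 tail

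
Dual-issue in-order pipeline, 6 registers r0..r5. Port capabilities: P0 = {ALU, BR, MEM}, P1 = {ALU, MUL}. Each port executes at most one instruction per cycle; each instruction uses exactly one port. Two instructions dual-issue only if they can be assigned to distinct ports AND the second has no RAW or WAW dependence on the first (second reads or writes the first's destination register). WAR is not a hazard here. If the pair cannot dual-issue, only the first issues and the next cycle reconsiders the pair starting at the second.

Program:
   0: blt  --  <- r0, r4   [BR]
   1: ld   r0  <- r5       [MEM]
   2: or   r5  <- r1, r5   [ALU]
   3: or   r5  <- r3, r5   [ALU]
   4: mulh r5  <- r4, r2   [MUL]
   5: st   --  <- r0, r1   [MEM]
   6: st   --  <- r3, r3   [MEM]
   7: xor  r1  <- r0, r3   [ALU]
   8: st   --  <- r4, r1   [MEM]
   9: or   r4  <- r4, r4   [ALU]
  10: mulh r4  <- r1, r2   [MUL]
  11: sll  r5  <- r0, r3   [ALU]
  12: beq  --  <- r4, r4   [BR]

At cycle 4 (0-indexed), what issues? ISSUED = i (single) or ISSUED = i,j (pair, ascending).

ISSUED = 6,7

t=0 i0:blt ; no-port BR/MEM
t=1 i1/i2:ld;or ; dual
t=2 i3:or ; WAW r5
t=3 i4/i5:mulh;st ; dual
t=4 i6/i7:st;xor ; dual
t=5 i8/i9:st;or ; dual
t=6 i10/i11:mulh;sll ; dual
t=7 i12:beq ; tail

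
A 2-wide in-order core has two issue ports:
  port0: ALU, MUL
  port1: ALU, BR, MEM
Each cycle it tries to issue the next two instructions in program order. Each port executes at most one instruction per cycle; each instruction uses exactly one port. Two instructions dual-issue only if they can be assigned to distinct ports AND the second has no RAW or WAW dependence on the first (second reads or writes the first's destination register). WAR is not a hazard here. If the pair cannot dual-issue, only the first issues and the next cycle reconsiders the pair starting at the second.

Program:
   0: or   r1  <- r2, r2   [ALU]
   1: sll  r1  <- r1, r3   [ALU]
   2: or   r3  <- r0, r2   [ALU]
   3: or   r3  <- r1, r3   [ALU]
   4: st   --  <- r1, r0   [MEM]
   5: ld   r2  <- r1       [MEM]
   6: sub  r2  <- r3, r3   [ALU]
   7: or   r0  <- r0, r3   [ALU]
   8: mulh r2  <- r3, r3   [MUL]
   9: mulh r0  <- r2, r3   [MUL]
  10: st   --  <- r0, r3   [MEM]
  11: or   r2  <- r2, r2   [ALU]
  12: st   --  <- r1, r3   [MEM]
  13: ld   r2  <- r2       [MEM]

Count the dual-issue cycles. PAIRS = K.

c0: i0 or  RAW+WAW r1
c1: i1&i2 sll or  dual
c2: i3&i4 or st  dual
c3: i5 ld  WAW r2
c4: i6&i7 sub or  dual
c5: i8 mulh  no-port MUL/MUL
c6: i9 mulh  RAW r0
c7: i10&i11 st or  dual
c8: i12 st  no-port MEM/MEM
c9: i13 ld  tail

PAIRS = 4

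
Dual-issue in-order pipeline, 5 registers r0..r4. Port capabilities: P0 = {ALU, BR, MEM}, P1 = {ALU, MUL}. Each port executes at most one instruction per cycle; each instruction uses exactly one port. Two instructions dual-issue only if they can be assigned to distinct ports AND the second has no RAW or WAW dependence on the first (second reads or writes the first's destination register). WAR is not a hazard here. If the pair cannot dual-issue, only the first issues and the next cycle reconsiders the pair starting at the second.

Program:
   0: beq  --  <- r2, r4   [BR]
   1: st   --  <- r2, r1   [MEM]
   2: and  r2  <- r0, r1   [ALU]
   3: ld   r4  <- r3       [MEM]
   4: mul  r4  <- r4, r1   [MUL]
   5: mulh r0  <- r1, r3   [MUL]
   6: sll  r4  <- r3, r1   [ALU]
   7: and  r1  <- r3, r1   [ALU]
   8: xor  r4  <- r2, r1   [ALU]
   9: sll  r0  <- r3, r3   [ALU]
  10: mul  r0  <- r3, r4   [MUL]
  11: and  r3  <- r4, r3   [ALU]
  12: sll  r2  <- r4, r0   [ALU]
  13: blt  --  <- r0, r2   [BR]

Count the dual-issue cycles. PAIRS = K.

PAIRS = 4

0. beq @i0  | no-port BR/MEM
1. st/and @i1/i2  | dual
2. ld @i3  | RAW+WAW r4
3. mul @i4  | no-port MUL/MUL
4. mulh/sll @i5/i6  | dual
5. and @i7  | RAW r1
6. xor/sll @i8/i9  | dual
7. mul/and @i10/i11  | dual
8. sll @i12  | RAW r2
9. blt @i13  | tail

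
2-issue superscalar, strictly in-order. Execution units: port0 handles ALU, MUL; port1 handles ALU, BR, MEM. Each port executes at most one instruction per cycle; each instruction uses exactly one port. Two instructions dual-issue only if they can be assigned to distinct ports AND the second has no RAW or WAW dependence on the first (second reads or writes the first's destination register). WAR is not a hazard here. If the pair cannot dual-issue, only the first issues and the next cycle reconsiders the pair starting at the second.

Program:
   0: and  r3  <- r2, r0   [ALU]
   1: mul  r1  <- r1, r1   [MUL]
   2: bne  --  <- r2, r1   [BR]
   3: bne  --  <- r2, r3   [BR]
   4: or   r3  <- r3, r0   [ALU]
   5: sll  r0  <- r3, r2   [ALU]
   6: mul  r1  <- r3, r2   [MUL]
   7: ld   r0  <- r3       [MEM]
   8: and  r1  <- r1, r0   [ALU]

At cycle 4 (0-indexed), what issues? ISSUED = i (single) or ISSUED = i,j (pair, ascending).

c0: i0/i1 and.ALU;mul.MUL  dual
c1: i2 bne.BR  no-port BR/BR
c2: i3/i4 bne.BR;or.ALU  dual
c3: i5/i6 sll.ALU;mul.MUL  dual
c4: i7 ld.MEM  RAW r0
c5: i8 and.ALU  tail

ISSUED = 7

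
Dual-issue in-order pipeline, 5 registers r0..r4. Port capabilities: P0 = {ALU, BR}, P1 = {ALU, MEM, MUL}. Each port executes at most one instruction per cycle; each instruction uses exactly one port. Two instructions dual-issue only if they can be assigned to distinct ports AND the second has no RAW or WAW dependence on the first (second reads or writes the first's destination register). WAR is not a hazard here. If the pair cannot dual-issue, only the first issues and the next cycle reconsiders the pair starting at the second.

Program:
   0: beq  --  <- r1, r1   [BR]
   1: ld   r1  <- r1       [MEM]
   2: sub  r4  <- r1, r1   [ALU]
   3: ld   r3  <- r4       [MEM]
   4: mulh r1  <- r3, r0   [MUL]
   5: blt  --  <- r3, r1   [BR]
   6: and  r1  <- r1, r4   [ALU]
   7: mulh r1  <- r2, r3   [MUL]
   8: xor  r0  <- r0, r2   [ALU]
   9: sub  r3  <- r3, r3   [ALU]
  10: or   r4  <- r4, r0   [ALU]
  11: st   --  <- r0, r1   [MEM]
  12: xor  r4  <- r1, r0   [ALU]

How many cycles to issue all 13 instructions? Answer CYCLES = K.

CYCLES = 8

  cy0 -> i0/i1 (beq ld) 2-wide
  cy1 -> i2 (sub) RAW r4
  cy2 -> i3 (ld) no-port MEM/MUL
  cy3 -> i4 (mulh) RAW r1
  cy4 -> i5/i6 (blt and) 2-wide
  cy5 -> i7/i8 (mulh xor) 2-wide
  cy6 -> i9/i10 (sub or) 2-wide
  cy7 -> i11/i12 (st xor) 2-wide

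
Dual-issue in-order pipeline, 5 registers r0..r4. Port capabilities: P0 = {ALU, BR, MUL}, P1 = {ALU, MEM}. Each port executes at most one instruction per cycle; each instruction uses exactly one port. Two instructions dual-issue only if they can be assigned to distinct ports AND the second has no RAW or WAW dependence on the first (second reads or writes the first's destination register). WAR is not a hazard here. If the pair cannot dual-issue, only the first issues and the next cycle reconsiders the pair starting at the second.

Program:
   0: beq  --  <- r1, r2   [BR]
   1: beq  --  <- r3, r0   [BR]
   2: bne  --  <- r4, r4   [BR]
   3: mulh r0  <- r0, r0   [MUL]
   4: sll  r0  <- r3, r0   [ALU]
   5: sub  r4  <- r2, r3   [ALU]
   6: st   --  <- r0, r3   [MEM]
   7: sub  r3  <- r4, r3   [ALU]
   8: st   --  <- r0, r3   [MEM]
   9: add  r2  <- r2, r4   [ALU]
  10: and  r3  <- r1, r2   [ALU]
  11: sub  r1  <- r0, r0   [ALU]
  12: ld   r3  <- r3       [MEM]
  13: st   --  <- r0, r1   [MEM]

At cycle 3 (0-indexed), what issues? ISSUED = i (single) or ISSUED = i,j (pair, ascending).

ISSUED = 3

[0] i0  beq  -- no-port BR/BR
[1] i1  beq  -- no-port BR/BR
[2] i2  bne  -- no-port BR/MUL
[3] i3  mulh  -- RAW+WAW r0
[4] i4,i5  sll sub  -- 2-wide
[5] i6,i7  st sub  -- 2-wide
[6] i8,i9  st add  -- 2-wide
[7] i10,i11  and sub  -- 2-wide
[8] i12  ld  -- no-port MEM/MEM
[9] i13  st  -- tail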